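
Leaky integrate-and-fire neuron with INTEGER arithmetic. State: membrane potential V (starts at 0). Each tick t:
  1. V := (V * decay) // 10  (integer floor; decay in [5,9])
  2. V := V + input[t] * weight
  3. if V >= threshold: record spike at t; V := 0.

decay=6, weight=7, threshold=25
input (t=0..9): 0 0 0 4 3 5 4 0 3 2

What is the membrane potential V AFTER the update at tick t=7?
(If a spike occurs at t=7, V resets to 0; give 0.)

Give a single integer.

Answer: 0

Derivation:
t=0: input=0 -> V=0
t=1: input=0 -> V=0
t=2: input=0 -> V=0
t=3: input=4 -> V=0 FIRE
t=4: input=3 -> V=21
t=5: input=5 -> V=0 FIRE
t=6: input=4 -> V=0 FIRE
t=7: input=0 -> V=0
t=8: input=3 -> V=21
t=9: input=2 -> V=0 FIRE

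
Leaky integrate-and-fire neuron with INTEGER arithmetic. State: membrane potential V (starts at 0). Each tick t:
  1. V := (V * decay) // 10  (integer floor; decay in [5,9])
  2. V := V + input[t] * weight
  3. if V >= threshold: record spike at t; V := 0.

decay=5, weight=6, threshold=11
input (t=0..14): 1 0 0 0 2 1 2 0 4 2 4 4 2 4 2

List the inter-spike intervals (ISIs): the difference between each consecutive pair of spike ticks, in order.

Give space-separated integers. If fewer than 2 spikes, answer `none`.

t=0: input=1 -> V=6
t=1: input=0 -> V=3
t=2: input=0 -> V=1
t=3: input=0 -> V=0
t=4: input=2 -> V=0 FIRE
t=5: input=1 -> V=6
t=6: input=2 -> V=0 FIRE
t=7: input=0 -> V=0
t=8: input=4 -> V=0 FIRE
t=9: input=2 -> V=0 FIRE
t=10: input=4 -> V=0 FIRE
t=11: input=4 -> V=0 FIRE
t=12: input=2 -> V=0 FIRE
t=13: input=4 -> V=0 FIRE
t=14: input=2 -> V=0 FIRE

Answer: 2 2 1 1 1 1 1 1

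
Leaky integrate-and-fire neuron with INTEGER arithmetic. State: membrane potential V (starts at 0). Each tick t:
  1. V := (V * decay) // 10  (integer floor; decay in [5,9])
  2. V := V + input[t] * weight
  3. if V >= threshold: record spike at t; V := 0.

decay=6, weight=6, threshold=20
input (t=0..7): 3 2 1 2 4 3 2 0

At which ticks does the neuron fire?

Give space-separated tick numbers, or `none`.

Answer: 1 4 6

Derivation:
t=0: input=3 -> V=18
t=1: input=2 -> V=0 FIRE
t=2: input=1 -> V=6
t=3: input=2 -> V=15
t=4: input=4 -> V=0 FIRE
t=5: input=3 -> V=18
t=6: input=2 -> V=0 FIRE
t=7: input=0 -> V=0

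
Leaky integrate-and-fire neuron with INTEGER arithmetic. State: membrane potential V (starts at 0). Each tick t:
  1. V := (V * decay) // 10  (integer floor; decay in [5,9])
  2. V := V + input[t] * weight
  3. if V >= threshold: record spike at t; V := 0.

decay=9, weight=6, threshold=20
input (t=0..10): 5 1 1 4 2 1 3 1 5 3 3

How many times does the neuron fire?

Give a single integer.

t=0: input=5 -> V=0 FIRE
t=1: input=1 -> V=6
t=2: input=1 -> V=11
t=3: input=4 -> V=0 FIRE
t=4: input=2 -> V=12
t=5: input=1 -> V=16
t=6: input=3 -> V=0 FIRE
t=7: input=1 -> V=6
t=8: input=5 -> V=0 FIRE
t=9: input=3 -> V=18
t=10: input=3 -> V=0 FIRE

Answer: 5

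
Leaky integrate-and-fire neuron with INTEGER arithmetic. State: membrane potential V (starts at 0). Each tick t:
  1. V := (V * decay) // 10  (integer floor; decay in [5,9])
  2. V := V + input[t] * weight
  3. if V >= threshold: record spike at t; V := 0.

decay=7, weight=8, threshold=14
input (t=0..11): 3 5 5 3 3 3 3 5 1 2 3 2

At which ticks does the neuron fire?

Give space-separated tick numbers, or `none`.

t=0: input=3 -> V=0 FIRE
t=1: input=5 -> V=0 FIRE
t=2: input=5 -> V=0 FIRE
t=3: input=3 -> V=0 FIRE
t=4: input=3 -> V=0 FIRE
t=5: input=3 -> V=0 FIRE
t=6: input=3 -> V=0 FIRE
t=7: input=5 -> V=0 FIRE
t=8: input=1 -> V=8
t=9: input=2 -> V=0 FIRE
t=10: input=3 -> V=0 FIRE
t=11: input=2 -> V=0 FIRE

Answer: 0 1 2 3 4 5 6 7 9 10 11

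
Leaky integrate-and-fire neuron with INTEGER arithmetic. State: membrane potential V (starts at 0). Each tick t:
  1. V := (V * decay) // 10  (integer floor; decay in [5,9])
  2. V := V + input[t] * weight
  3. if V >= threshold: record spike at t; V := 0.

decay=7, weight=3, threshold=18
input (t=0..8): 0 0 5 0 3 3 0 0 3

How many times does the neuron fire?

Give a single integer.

t=0: input=0 -> V=0
t=1: input=0 -> V=0
t=2: input=5 -> V=15
t=3: input=0 -> V=10
t=4: input=3 -> V=16
t=5: input=3 -> V=0 FIRE
t=6: input=0 -> V=0
t=7: input=0 -> V=0
t=8: input=3 -> V=9

Answer: 1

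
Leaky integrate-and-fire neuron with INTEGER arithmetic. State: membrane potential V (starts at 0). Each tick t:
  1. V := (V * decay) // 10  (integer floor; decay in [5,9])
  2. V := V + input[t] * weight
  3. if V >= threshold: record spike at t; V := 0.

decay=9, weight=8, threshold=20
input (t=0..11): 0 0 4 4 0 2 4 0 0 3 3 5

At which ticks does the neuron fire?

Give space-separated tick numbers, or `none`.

t=0: input=0 -> V=0
t=1: input=0 -> V=0
t=2: input=4 -> V=0 FIRE
t=3: input=4 -> V=0 FIRE
t=4: input=0 -> V=0
t=5: input=2 -> V=16
t=6: input=4 -> V=0 FIRE
t=7: input=0 -> V=0
t=8: input=0 -> V=0
t=9: input=3 -> V=0 FIRE
t=10: input=3 -> V=0 FIRE
t=11: input=5 -> V=0 FIRE

Answer: 2 3 6 9 10 11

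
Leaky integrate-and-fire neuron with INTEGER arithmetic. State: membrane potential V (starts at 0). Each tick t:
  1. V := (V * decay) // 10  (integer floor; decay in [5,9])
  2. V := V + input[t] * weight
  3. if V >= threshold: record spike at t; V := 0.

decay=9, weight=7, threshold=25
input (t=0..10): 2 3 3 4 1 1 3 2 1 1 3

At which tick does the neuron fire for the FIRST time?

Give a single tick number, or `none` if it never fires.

Answer: 1

Derivation:
t=0: input=2 -> V=14
t=1: input=3 -> V=0 FIRE
t=2: input=3 -> V=21
t=3: input=4 -> V=0 FIRE
t=4: input=1 -> V=7
t=5: input=1 -> V=13
t=6: input=3 -> V=0 FIRE
t=7: input=2 -> V=14
t=8: input=1 -> V=19
t=9: input=1 -> V=24
t=10: input=3 -> V=0 FIRE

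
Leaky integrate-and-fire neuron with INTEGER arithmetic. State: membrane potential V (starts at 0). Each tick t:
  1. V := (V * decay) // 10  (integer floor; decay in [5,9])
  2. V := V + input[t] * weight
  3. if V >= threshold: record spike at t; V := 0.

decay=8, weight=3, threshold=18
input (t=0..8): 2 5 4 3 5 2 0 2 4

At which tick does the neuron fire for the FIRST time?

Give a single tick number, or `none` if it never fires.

t=0: input=2 -> V=6
t=1: input=5 -> V=0 FIRE
t=2: input=4 -> V=12
t=3: input=3 -> V=0 FIRE
t=4: input=5 -> V=15
t=5: input=2 -> V=0 FIRE
t=6: input=0 -> V=0
t=7: input=2 -> V=6
t=8: input=4 -> V=16

Answer: 1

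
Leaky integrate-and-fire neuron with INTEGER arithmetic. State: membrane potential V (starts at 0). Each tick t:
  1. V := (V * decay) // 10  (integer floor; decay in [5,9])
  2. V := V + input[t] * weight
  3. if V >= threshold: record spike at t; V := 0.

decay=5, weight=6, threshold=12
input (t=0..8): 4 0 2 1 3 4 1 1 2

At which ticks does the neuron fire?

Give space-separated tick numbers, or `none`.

t=0: input=4 -> V=0 FIRE
t=1: input=0 -> V=0
t=2: input=2 -> V=0 FIRE
t=3: input=1 -> V=6
t=4: input=3 -> V=0 FIRE
t=5: input=4 -> V=0 FIRE
t=6: input=1 -> V=6
t=7: input=1 -> V=9
t=8: input=2 -> V=0 FIRE

Answer: 0 2 4 5 8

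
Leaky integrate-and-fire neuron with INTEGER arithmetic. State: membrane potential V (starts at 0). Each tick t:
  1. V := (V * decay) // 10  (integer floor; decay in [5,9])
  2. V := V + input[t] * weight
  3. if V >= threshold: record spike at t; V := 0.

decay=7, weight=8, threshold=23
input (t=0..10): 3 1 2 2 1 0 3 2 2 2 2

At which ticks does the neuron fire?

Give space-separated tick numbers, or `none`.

t=0: input=3 -> V=0 FIRE
t=1: input=1 -> V=8
t=2: input=2 -> V=21
t=3: input=2 -> V=0 FIRE
t=4: input=1 -> V=8
t=5: input=0 -> V=5
t=6: input=3 -> V=0 FIRE
t=7: input=2 -> V=16
t=8: input=2 -> V=0 FIRE
t=9: input=2 -> V=16
t=10: input=2 -> V=0 FIRE

Answer: 0 3 6 8 10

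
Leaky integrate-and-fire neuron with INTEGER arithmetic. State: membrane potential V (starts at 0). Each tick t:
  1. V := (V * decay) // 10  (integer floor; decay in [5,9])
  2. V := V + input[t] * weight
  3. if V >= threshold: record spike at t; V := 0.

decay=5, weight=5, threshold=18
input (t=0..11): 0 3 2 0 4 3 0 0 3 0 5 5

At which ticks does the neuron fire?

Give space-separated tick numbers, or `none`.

t=0: input=0 -> V=0
t=1: input=3 -> V=15
t=2: input=2 -> V=17
t=3: input=0 -> V=8
t=4: input=4 -> V=0 FIRE
t=5: input=3 -> V=15
t=6: input=0 -> V=7
t=7: input=0 -> V=3
t=8: input=3 -> V=16
t=9: input=0 -> V=8
t=10: input=5 -> V=0 FIRE
t=11: input=5 -> V=0 FIRE

Answer: 4 10 11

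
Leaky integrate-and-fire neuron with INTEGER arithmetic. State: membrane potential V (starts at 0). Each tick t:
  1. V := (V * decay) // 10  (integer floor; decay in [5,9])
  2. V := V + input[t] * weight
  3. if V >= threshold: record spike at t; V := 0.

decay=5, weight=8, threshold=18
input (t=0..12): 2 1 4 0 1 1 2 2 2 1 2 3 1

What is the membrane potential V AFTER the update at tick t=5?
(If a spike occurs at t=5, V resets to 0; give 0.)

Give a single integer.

Answer: 12

Derivation:
t=0: input=2 -> V=16
t=1: input=1 -> V=16
t=2: input=4 -> V=0 FIRE
t=3: input=0 -> V=0
t=4: input=1 -> V=8
t=5: input=1 -> V=12
t=6: input=2 -> V=0 FIRE
t=7: input=2 -> V=16
t=8: input=2 -> V=0 FIRE
t=9: input=1 -> V=8
t=10: input=2 -> V=0 FIRE
t=11: input=3 -> V=0 FIRE
t=12: input=1 -> V=8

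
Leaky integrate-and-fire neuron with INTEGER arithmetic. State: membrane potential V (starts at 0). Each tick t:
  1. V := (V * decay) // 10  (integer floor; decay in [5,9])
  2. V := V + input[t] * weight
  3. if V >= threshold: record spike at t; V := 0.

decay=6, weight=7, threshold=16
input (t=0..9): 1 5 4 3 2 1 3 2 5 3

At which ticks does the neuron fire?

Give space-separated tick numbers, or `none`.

t=0: input=1 -> V=7
t=1: input=5 -> V=0 FIRE
t=2: input=4 -> V=0 FIRE
t=3: input=3 -> V=0 FIRE
t=4: input=2 -> V=14
t=5: input=1 -> V=15
t=6: input=3 -> V=0 FIRE
t=7: input=2 -> V=14
t=8: input=5 -> V=0 FIRE
t=9: input=3 -> V=0 FIRE

Answer: 1 2 3 6 8 9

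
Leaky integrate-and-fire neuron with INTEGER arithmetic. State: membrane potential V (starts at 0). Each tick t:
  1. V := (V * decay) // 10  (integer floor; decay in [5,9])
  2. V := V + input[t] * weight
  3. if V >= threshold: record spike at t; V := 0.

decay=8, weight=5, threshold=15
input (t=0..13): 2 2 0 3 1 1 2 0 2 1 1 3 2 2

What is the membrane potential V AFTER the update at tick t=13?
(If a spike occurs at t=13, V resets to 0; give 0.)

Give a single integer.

Answer: 0

Derivation:
t=0: input=2 -> V=10
t=1: input=2 -> V=0 FIRE
t=2: input=0 -> V=0
t=3: input=3 -> V=0 FIRE
t=4: input=1 -> V=5
t=5: input=1 -> V=9
t=6: input=2 -> V=0 FIRE
t=7: input=0 -> V=0
t=8: input=2 -> V=10
t=9: input=1 -> V=13
t=10: input=1 -> V=0 FIRE
t=11: input=3 -> V=0 FIRE
t=12: input=2 -> V=10
t=13: input=2 -> V=0 FIRE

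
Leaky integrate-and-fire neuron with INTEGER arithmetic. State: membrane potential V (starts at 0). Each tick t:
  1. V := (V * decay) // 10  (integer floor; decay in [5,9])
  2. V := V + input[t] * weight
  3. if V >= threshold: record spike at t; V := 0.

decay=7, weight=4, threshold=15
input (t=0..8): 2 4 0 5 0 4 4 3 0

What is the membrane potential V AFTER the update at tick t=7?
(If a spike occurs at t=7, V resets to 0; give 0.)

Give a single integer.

Answer: 12

Derivation:
t=0: input=2 -> V=8
t=1: input=4 -> V=0 FIRE
t=2: input=0 -> V=0
t=3: input=5 -> V=0 FIRE
t=4: input=0 -> V=0
t=5: input=4 -> V=0 FIRE
t=6: input=4 -> V=0 FIRE
t=7: input=3 -> V=12
t=8: input=0 -> V=8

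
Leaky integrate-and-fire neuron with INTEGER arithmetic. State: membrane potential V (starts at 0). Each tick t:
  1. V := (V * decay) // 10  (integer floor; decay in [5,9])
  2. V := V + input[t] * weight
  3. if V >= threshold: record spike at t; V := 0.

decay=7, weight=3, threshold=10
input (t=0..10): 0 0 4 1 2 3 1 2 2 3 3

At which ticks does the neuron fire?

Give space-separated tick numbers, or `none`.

t=0: input=0 -> V=0
t=1: input=0 -> V=0
t=2: input=4 -> V=0 FIRE
t=3: input=1 -> V=3
t=4: input=2 -> V=8
t=5: input=3 -> V=0 FIRE
t=6: input=1 -> V=3
t=7: input=2 -> V=8
t=8: input=2 -> V=0 FIRE
t=9: input=3 -> V=9
t=10: input=3 -> V=0 FIRE

Answer: 2 5 8 10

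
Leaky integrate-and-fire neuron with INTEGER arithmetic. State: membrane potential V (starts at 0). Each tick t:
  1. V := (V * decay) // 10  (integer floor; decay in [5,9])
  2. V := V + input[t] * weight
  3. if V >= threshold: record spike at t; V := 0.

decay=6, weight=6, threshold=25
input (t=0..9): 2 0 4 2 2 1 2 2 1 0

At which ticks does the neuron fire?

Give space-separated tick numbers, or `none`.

Answer: 2 7

Derivation:
t=0: input=2 -> V=12
t=1: input=0 -> V=7
t=2: input=4 -> V=0 FIRE
t=3: input=2 -> V=12
t=4: input=2 -> V=19
t=5: input=1 -> V=17
t=6: input=2 -> V=22
t=7: input=2 -> V=0 FIRE
t=8: input=1 -> V=6
t=9: input=0 -> V=3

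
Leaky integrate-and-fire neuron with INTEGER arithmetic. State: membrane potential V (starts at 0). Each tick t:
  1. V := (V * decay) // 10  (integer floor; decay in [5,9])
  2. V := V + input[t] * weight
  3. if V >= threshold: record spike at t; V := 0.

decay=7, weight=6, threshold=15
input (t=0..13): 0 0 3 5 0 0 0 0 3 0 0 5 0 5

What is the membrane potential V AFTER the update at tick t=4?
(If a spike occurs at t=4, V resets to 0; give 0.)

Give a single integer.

t=0: input=0 -> V=0
t=1: input=0 -> V=0
t=2: input=3 -> V=0 FIRE
t=3: input=5 -> V=0 FIRE
t=4: input=0 -> V=0
t=5: input=0 -> V=0
t=6: input=0 -> V=0
t=7: input=0 -> V=0
t=8: input=3 -> V=0 FIRE
t=9: input=0 -> V=0
t=10: input=0 -> V=0
t=11: input=5 -> V=0 FIRE
t=12: input=0 -> V=0
t=13: input=5 -> V=0 FIRE

Answer: 0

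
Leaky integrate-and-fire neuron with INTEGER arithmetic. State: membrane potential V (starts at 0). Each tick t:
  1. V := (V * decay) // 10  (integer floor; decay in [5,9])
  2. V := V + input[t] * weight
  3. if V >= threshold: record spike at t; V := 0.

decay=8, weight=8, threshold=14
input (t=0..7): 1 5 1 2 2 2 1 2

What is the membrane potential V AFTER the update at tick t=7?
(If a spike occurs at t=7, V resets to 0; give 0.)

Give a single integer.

Answer: 0

Derivation:
t=0: input=1 -> V=8
t=1: input=5 -> V=0 FIRE
t=2: input=1 -> V=8
t=3: input=2 -> V=0 FIRE
t=4: input=2 -> V=0 FIRE
t=5: input=2 -> V=0 FIRE
t=6: input=1 -> V=8
t=7: input=2 -> V=0 FIRE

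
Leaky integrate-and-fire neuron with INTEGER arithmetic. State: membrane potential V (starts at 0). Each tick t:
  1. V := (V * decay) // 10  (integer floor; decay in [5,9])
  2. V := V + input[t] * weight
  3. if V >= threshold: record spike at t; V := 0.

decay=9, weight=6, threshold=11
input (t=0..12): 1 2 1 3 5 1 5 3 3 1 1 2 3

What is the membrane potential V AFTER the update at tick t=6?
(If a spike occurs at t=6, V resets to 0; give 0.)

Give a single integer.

t=0: input=1 -> V=6
t=1: input=2 -> V=0 FIRE
t=2: input=1 -> V=6
t=3: input=3 -> V=0 FIRE
t=4: input=5 -> V=0 FIRE
t=5: input=1 -> V=6
t=6: input=5 -> V=0 FIRE
t=7: input=3 -> V=0 FIRE
t=8: input=3 -> V=0 FIRE
t=9: input=1 -> V=6
t=10: input=1 -> V=0 FIRE
t=11: input=2 -> V=0 FIRE
t=12: input=3 -> V=0 FIRE

Answer: 0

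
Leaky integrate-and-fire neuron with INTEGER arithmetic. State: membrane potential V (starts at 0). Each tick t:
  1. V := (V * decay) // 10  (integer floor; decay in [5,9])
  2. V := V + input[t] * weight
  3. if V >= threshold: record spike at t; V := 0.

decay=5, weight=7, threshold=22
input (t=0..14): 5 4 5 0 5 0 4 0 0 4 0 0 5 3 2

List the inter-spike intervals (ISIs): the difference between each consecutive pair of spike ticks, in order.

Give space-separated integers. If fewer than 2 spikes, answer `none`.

Answer: 1 1 2 2 3 3 2

Derivation:
t=0: input=5 -> V=0 FIRE
t=1: input=4 -> V=0 FIRE
t=2: input=5 -> V=0 FIRE
t=3: input=0 -> V=0
t=4: input=5 -> V=0 FIRE
t=5: input=0 -> V=0
t=6: input=4 -> V=0 FIRE
t=7: input=0 -> V=0
t=8: input=0 -> V=0
t=9: input=4 -> V=0 FIRE
t=10: input=0 -> V=0
t=11: input=0 -> V=0
t=12: input=5 -> V=0 FIRE
t=13: input=3 -> V=21
t=14: input=2 -> V=0 FIRE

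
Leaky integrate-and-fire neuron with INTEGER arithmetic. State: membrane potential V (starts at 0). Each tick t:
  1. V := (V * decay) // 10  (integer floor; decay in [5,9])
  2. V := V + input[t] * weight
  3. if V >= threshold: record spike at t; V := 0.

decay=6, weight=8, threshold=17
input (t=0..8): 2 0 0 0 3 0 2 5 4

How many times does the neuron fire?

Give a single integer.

t=0: input=2 -> V=16
t=1: input=0 -> V=9
t=2: input=0 -> V=5
t=3: input=0 -> V=3
t=4: input=3 -> V=0 FIRE
t=5: input=0 -> V=0
t=6: input=2 -> V=16
t=7: input=5 -> V=0 FIRE
t=8: input=4 -> V=0 FIRE

Answer: 3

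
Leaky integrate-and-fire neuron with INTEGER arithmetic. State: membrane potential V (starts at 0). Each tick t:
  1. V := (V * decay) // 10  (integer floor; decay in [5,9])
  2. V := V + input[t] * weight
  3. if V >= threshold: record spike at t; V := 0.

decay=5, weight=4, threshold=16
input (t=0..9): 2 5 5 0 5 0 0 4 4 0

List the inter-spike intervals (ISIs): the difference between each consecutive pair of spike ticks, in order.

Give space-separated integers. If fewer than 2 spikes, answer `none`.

Answer: 1 2 3 1

Derivation:
t=0: input=2 -> V=8
t=1: input=5 -> V=0 FIRE
t=2: input=5 -> V=0 FIRE
t=3: input=0 -> V=0
t=4: input=5 -> V=0 FIRE
t=5: input=0 -> V=0
t=6: input=0 -> V=0
t=7: input=4 -> V=0 FIRE
t=8: input=4 -> V=0 FIRE
t=9: input=0 -> V=0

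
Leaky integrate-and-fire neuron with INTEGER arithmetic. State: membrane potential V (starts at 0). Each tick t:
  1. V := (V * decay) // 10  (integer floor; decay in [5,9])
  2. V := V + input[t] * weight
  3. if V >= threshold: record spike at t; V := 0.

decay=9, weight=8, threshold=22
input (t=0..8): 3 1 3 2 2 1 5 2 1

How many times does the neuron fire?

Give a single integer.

Answer: 5

Derivation:
t=0: input=3 -> V=0 FIRE
t=1: input=1 -> V=8
t=2: input=3 -> V=0 FIRE
t=3: input=2 -> V=16
t=4: input=2 -> V=0 FIRE
t=5: input=1 -> V=8
t=6: input=5 -> V=0 FIRE
t=7: input=2 -> V=16
t=8: input=1 -> V=0 FIRE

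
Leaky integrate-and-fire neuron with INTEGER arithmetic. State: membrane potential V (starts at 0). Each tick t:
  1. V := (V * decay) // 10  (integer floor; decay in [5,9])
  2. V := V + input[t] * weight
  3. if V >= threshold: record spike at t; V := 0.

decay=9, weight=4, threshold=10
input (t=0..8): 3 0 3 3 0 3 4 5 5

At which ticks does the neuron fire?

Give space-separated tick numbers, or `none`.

Answer: 0 2 3 5 6 7 8

Derivation:
t=0: input=3 -> V=0 FIRE
t=1: input=0 -> V=0
t=2: input=3 -> V=0 FIRE
t=3: input=3 -> V=0 FIRE
t=4: input=0 -> V=0
t=5: input=3 -> V=0 FIRE
t=6: input=4 -> V=0 FIRE
t=7: input=5 -> V=0 FIRE
t=8: input=5 -> V=0 FIRE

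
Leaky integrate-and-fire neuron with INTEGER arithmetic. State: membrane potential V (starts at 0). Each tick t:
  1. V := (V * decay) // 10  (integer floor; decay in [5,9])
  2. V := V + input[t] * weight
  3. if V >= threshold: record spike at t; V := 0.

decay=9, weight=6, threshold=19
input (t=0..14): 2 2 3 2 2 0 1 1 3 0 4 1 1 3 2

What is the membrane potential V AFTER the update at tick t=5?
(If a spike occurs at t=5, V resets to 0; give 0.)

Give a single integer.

t=0: input=2 -> V=12
t=1: input=2 -> V=0 FIRE
t=2: input=3 -> V=18
t=3: input=2 -> V=0 FIRE
t=4: input=2 -> V=12
t=5: input=0 -> V=10
t=6: input=1 -> V=15
t=7: input=1 -> V=0 FIRE
t=8: input=3 -> V=18
t=9: input=0 -> V=16
t=10: input=4 -> V=0 FIRE
t=11: input=1 -> V=6
t=12: input=1 -> V=11
t=13: input=3 -> V=0 FIRE
t=14: input=2 -> V=12

Answer: 10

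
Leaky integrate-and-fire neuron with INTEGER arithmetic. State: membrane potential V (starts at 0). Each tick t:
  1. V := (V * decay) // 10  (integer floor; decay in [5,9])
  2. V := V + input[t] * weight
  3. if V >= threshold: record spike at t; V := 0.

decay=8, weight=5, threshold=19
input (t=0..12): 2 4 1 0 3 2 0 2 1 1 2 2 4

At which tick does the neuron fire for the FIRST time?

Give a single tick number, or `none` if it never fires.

Answer: 1

Derivation:
t=0: input=2 -> V=10
t=1: input=4 -> V=0 FIRE
t=2: input=1 -> V=5
t=3: input=0 -> V=4
t=4: input=3 -> V=18
t=5: input=2 -> V=0 FIRE
t=6: input=0 -> V=0
t=7: input=2 -> V=10
t=8: input=1 -> V=13
t=9: input=1 -> V=15
t=10: input=2 -> V=0 FIRE
t=11: input=2 -> V=10
t=12: input=4 -> V=0 FIRE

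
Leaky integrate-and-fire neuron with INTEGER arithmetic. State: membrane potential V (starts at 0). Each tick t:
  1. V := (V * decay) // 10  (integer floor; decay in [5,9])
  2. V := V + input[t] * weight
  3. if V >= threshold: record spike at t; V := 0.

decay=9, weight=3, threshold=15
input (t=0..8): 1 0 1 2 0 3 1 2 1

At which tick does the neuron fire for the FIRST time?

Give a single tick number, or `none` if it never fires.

Answer: 5

Derivation:
t=0: input=1 -> V=3
t=1: input=0 -> V=2
t=2: input=1 -> V=4
t=3: input=2 -> V=9
t=4: input=0 -> V=8
t=5: input=3 -> V=0 FIRE
t=6: input=1 -> V=3
t=7: input=2 -> V=8
t=8: input=1 -> V=10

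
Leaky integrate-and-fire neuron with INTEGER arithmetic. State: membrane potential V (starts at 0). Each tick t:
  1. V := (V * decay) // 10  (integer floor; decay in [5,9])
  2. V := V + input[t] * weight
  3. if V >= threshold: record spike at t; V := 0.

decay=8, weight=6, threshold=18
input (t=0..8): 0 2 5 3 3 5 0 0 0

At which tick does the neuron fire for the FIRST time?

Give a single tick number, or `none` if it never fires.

t=0: input=0 -> V=0
t=1: input=2 -> V=12
t=2: input=5 -> V=0 FIRE
t=3: input=3 -> V=0 FIRE
t=4: input=3 -> V=0 FIRE
t=5: input=5 -> V=0 FIRE
t=6: input=0 -> V=0
t=7: input=0 -> V=0
t=8: input=0 -> V=0

Answer: 2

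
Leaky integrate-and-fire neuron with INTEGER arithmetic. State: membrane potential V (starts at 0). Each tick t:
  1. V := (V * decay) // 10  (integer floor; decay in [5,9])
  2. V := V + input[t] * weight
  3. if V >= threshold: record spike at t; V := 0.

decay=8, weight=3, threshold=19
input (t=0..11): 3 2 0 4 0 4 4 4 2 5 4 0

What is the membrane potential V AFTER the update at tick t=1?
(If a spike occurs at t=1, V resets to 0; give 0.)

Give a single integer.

t=0: input=3 -> V=9
t=1: input=2 -> V=13
t=2: input=0 -> V=10
t=3: input=4 -> V=0 FIRE
t=4: input=0 -> V=0
t=5: input=4 -> V=12
t=6: input=4 -> V=0 FIRE
t=7: input=4 -> V=12
t=8: input=2 -> V=15
t=9: input=5 -> V=0 FIRE
t=10: input=4 -> V=12
t=11: input=0 -> V=9

Answer: 13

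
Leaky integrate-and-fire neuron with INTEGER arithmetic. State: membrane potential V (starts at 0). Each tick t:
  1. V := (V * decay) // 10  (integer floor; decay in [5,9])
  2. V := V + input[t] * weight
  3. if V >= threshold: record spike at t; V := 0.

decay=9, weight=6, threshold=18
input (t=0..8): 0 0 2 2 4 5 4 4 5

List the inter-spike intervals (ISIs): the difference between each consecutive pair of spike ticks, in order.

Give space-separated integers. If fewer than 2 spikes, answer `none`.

t=0: input=0 -> V=0
t=1: input=0 -> V=0
t=2: input=2 -> V=12
t=3: input=2 -> V=0 FIRE
t=4: input=4 -> V=0 FIRE
t=5: input=5 -> V=0 FIRE
t=6: input=4 -> V=0 FIRE
t=7: input=4 -> V=0 FIRE
t=8: input=5 -> V=0 FIRE

Answer: 1 1 1 1 1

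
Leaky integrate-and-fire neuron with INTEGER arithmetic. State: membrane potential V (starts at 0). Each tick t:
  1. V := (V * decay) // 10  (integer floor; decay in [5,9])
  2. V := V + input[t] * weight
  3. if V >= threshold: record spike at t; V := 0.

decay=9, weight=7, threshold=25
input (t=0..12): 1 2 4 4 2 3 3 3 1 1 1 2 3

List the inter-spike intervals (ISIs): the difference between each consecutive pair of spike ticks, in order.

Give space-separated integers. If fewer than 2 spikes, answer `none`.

Answer: 1 2 2 4

Derivation:
t=0: input=1 -> V=7
t=1: input=2 -> V=20
t=2: input=4 -> V=0 FIRE
t=3: input=4 -> V=0 FIRE
t=4: input=2 -> V=14
t=5: input=3 -> V=0 FIRE
t=6: input=3 -> V=21
t=7: input=3 -> V=0 FIRE
t=8: input=1 -> V=7
t=9: input=1 -> V=13
t=10: input=1 -> V=18
t=11: input=2 -> V=0 FIRE
t=12: input=3 -> V=21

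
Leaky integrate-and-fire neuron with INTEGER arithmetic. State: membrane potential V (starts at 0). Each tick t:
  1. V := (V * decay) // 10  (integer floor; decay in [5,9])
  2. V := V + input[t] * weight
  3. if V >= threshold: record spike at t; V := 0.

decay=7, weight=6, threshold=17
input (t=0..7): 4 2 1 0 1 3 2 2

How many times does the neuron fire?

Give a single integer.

t=0: input=4 -> V=0 FIRE
t=1: input=2 -> V=12
t=2: input=1 -> V=14
t=3: input=0 -> V=9
t=4: input=1 -> V=12
t=5: input=3 -> V=0 FIRE
t=6: input=2 -> V=12
t=7: input=2 -> V=0 FIRE

Answer: 3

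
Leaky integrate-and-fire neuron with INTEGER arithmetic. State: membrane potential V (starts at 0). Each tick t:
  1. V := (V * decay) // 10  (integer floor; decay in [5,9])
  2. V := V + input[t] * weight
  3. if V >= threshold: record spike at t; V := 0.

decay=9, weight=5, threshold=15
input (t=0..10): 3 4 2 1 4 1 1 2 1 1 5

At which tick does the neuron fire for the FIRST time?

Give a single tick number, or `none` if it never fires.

Answer: 0

Derivation:
t=0: input=3 -> V=0 FIRE
t=1: input=4 -> V=0 FIRE
t=2: input=2 -> V=10
t=3: input=1 -> V=14
t=4: input=4 -> V=0 FIRE
t=5: input=1 -> V=5
t=6: input=1 -> V=9
t=7: input=2 -> V=0 FIRE
t=8: input=1 -> V=5
t=9: input=1 -> V=9
t=10: input=5 -> V=0 FIRE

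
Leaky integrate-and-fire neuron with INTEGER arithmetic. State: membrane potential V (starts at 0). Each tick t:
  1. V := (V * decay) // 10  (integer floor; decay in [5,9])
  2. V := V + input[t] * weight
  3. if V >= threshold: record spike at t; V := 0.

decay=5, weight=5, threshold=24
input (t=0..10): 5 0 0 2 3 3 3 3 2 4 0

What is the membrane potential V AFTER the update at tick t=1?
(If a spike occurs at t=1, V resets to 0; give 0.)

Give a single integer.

t=0: input=5 -> V=0 FIRE
t=1: input=0 -> V=0
t=2: input=0 -> V=0
t=3: input=2 -> V=10
t=4: input=3 -> V=20
t=5: input=3 -> V=0 FIRE
t=6: input=3 -> V=15
t=7: input=3 -> V=22
t=8: input=2 -> V=21
t=9: input=4 -> V=0 FIRE
t=10: input=0 -> V=0

Answer: 0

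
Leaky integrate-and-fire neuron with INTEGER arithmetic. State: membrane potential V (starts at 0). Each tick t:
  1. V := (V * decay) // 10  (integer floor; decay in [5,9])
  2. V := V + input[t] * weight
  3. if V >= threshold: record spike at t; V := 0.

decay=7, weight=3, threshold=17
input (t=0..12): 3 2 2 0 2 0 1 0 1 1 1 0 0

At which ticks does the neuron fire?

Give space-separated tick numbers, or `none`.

Answer: none

Derivation:
t=0: input=3 -> V=9
t=1: input=2 -> V=12
t=2: input=2 -> V=14
t=3: input=0 -> V=9
t=4: input=2 -> V=12
t=5: input=0 -> V=8
t=6: input=1 -> V=8
t=7: input=0 -> V=5
t=8: input=1 -> V=6
t=9: input=1 -> V=7
t=10: input=1 -> V=7
t=11: input=0 -> V=4
t=12: input=0 -> V=2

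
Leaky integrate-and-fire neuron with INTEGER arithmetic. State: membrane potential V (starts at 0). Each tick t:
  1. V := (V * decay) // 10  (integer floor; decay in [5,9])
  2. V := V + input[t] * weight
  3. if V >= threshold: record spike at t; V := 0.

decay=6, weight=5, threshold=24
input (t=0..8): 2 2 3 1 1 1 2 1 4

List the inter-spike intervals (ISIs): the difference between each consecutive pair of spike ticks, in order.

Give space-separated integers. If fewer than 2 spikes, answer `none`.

Answer: 6

Derivation:
t=0: input=2 -> V=10
t=1: input=2 -> V=16
t=2: input=3 -> V=0 FIRE
t=3: input=1 -> V=5
t=4: input=1 -> V=8
t=5: input=1 -> V=9
t=6: input=2 -> V=15
t=7: input=1 -> V=14
t=8: input=4 -> V=0 FIRE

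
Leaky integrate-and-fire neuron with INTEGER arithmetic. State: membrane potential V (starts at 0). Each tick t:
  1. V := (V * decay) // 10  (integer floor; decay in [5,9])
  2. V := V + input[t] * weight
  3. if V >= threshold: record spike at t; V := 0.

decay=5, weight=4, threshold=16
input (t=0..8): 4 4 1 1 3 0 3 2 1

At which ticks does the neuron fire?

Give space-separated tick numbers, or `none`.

Answer: 0 1

Derivation:
t=0: input=4 -> V=0 FIRE
t=1: input=4 -> V=0 FIRE
t=2: input=1 -> V=4
t=3: input=1 -> V=6
t=4: input=3 -> V=15
t=5: input=0 -> V=7
t=6: input=3 -> V=15
t=7: input=2 -> V=15
t=8: input=1 -> V=11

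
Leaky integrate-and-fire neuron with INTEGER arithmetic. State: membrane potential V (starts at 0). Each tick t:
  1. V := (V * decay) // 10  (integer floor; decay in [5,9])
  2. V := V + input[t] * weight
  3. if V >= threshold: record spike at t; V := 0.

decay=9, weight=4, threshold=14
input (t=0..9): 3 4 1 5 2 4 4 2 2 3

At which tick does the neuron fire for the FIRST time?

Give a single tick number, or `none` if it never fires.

Answer: 1

Derivation:
t=0: input=3 -> V=12
t=1: input=4 -> V=0 FIRE
t=2: input=1 -> V=4
t=3: input=5 -> V=0 FIRE
t=4: input=2 -> V=8
t=5: input=4 -> V=0 FIRE
t=6: input=4 -> V=0 FIRE
t=7: input=2 -> V=8
t=8: input=2 -> V=0 FIRE
t=9: input=3 -> V=12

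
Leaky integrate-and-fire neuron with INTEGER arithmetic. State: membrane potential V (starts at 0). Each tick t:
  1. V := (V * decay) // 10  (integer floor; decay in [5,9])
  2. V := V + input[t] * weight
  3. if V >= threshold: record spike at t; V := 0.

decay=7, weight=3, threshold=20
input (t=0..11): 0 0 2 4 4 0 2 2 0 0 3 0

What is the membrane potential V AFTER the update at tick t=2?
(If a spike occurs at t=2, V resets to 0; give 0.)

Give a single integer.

t=0: input=0 -> V=0
t=1: input=0 -> V=0
t=2: input=2 -> V=6
t=3: input=4 -> V=16
t=4: input=4 -> V=0 FIRE
t=5: input=0 -> V=0
t=6: input=2 -> V=6
t=7: input=2 -> V=10
t=8: input=0 -> V=7
t=9: input=0 -> V=4
t=10: input=3 -> V=11
t=11: input=0 -> V=7

Answer: 6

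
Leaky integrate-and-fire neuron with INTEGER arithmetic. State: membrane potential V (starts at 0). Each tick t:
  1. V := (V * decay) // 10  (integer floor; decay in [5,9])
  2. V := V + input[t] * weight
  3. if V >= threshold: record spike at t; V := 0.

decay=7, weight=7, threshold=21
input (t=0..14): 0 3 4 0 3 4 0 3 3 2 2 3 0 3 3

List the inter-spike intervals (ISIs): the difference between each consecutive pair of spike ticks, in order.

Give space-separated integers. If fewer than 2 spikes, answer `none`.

Answer: 1 2 1 2 1 2 1 2 1

Derivation:
t=0: input=0 -> V=0
t=1: input=3 -> V=0 FIRE
t=2: input=4 -> V=0 FIRE
t=3: input=0 -> V=0
t=4: input=3 -> V=0 FIRE
t=5: input=4 -> V=0 FIRE
t=6: input=0 -> V=0
t=7: input=3 -> V=0 FIRE
t=8: input=3 -> V=0 FIRE
t=9: input=2 -> V=14
t=10: input=2 -> V=0 FIRE
t=11: input=3 -> V=0 FIRE
t=12: input=0 -> V=0
t=13: input=3 -> V=0 FIRE
t=14: input=3 -> V=0 FIRE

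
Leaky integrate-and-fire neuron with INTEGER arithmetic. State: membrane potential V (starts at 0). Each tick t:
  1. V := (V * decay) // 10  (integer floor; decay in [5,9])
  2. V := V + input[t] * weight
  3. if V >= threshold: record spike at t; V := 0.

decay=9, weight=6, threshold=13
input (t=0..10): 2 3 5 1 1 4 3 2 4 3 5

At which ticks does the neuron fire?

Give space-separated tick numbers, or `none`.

Answer: 1 2 5 6 8 9 10

Derivation:
t=0: input=2 -> V=12
t=1: input=3 -> V=0 FIRE
t=2: input=5 -> V=0 FIRE
t=3: input=1 -> V=6
t=4: input=1 -> V=11
t=5: input=4 -> V=0 FIRE
t=6: input=3 -> V=0 FIRE
t=7: input=2 -> V=12
t=8: input=4 -> V=0 FIRE
t=9: input=3 -> V=0 FIRE
t=10: input=5 -> V=0 FIRE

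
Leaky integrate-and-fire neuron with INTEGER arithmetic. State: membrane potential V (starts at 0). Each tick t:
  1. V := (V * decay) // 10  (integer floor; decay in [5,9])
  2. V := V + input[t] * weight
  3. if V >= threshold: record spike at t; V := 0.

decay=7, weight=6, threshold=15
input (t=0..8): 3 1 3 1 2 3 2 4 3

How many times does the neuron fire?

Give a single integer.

Answer: 6

Derivation:
t=0: input=3 -> V=0 FIRE
t=1: input=1 -> V=6
t=2: input=3 -> V=0 FIRE
t=3: input=1 -> V=6
t=4: input=2 -> V=0 FIRE
t=5: input=3 -> V=0 FIRE
t=6: input=2 -> V=12
t=7: input=4 -> V=0 FIRE
t=8: input=3 -> V=0 FIRE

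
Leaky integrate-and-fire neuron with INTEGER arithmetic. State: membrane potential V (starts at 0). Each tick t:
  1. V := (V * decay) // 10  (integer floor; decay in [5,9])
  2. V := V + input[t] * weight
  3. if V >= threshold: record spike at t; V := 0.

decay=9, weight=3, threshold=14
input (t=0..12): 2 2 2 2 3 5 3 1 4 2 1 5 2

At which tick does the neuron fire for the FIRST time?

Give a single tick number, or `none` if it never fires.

Answer: 2

Derivation:
t=0: input=2 -> V=6
t=1: input=2 -> V=11
t=2: input=2 -> V=0 FIRE
t=3: input=2 -> V=6
t=4: input=3 -> V=0 FIRE
t=5: input=5 -> V=0 FIRE
t=6: input=3 -> V=9
t=7: input=1 -> V=11
t=8: input=4 -> V=0 FIRE
t=9: input=2 -> V=6
t=10: input=1 -> V=8
t=11: input=5 -> V=0 FIRE
t=12: input=2 -> V=6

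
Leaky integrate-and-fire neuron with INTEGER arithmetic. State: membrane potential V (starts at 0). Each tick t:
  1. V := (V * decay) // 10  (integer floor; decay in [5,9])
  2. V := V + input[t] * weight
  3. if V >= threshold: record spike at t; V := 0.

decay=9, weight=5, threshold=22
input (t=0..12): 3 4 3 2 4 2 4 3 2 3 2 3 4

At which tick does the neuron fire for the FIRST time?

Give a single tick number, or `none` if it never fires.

t=0: input=3 -> V=15
t=1: input=4 -> V=0 FIRE
t=2: input=3 -> V=15
t=3: input=2 -> V=0 FIRE
t=4: input=4 -> V=20
t=5: input=2 -> V=0 FIRE
t=6: input=4 -> V=20
t=7: input=3 -> V=0 FIRE
t=8: input=2 -> V=10
t=9: input=3 -> V=0 FIRE
t=10: input=2 -> V=10
t=11: input=3 -> V=0 FIRE
t=12: input=4 -> V=20

Answer: 1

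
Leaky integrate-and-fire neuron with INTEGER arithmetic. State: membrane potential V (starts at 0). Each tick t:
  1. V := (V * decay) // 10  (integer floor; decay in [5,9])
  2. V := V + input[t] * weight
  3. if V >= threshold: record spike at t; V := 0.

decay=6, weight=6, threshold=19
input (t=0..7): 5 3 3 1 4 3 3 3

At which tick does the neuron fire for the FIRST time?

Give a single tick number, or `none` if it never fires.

t=0: input=5 -> V=0 FIRE
t=1: input=3 -> V=18
t=2: input=3 -> V=0 FIRE
t=3: input=1 -> V=6
t=4: input=4 -> V=0 FIRE
t=5: input=3 -> V=18
t=6: input=3 -> V=0 FIRE
t=7: input=3 -> V=18

Answer: 0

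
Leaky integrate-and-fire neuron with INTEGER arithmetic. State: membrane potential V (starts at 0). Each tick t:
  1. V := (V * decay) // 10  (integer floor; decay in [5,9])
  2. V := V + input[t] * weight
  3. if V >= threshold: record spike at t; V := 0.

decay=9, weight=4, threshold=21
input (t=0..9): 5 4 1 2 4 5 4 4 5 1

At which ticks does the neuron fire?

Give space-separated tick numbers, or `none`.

Answer: 1 4 6 8

Derivation:
t=0: input=5 -> V=20
t=1: input=4 -> V=0 FIRE
t=2: input=1 -> V=4
t=3: input=2 -> V=11
t=4: input=4 -> V=0 FIRE
t=5: input=5 -> V=20
t=6: input=4 -> V=0 FIRE
t=7: input=4 -> V=16
t=8: input=5 -> V=0 FIRE
t=9: input=1 -> V=4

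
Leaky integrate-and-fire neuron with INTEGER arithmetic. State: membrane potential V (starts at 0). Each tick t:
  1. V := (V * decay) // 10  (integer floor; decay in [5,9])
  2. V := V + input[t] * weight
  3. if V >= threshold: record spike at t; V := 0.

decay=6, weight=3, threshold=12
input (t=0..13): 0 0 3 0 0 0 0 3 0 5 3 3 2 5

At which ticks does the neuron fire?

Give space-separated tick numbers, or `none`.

t=0: input=0 -> V=0
t=1: input=0 -> V=0
t=2: input=3 -> V=9
t=3: input=0 -> V=5
t=4: input=0 -> V=3
t=5: input=0 -> V=1
t=6: input=0 -> V=0
t=7: input=3 -> V=9
t=8: input=0 -> V=5
t=9: input=5 -> V=0 FIRE
t=10: input=3 -> V=9
t=11: input=3 -> V=0 FIRE
t=12: input=2 -> V=6
t=13: input=5 -> V=0 FIRE

Answer: 9 11 13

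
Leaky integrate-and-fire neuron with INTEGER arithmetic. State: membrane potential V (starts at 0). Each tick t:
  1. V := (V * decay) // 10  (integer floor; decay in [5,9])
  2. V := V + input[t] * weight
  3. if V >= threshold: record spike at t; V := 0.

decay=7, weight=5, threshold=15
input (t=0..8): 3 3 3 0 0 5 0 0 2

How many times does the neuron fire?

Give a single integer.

t=0: input=3 -> V=0 FIRE
t=1: input=3 -> V=0 FIRE
t=2: input=3 -> V=0 FIRE
t=3: input=0 -> V=0
t=4: input=0 -> V=0
t=5: input=5 -> V=0 FIRE
t=6: input=0 -> V=0
t=7: input=0 -> V=0
t=8: input=2 -> V=10

Answer: 4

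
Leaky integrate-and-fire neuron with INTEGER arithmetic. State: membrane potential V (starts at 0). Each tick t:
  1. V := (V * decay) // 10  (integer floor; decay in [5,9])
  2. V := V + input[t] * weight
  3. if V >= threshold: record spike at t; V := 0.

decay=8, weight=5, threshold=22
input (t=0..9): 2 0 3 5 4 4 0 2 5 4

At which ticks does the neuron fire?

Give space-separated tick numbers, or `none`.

Answer: 3 5 8

Derivation:
t=0: input=2 -> V=10
t=1: input=0 -> V=8
t=2: input=3 -> V=21
t=3: input=5 -> V=0 FIRE
t=4: input=4 -> V=20
t=5: input=4 -> V=0 FIRE
t=6: input=0 -> V=0
t=7: input=2 -> V=10
t=8: input=5 -> V=0 FIRE
t=9: input=4 -> V=20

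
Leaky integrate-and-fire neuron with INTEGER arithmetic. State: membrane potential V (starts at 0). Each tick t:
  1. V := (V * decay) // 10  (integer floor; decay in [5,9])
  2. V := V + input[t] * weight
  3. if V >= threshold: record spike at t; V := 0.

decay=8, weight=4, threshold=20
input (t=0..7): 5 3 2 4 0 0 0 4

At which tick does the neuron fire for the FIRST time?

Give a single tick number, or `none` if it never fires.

t=0: input=5 -> V=0 FIRE
t=1: input=3 -> V=12
t=2: input=2 -> V=17
t=3: input=4 -> V=0 FIRE
t=4: input=0 -> V=0
t=5: input=0 -> V=0
t=6: input=0 -> V=0
t=7: input=4 -> V=16

Answer: 0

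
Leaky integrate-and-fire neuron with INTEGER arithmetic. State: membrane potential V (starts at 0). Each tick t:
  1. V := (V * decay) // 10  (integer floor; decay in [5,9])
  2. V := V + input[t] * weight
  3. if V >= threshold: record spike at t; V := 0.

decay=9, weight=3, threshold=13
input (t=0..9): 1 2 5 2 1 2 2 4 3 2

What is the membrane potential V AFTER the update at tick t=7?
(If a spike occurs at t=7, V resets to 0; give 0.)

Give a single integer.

t=0: input=1 -> V=3
t=1: input=2 -> V=8
t=2: input=5 -> V=0 FIRE
t=3: input=2 -> V=6
t=4: input=1 -> V=8
t=5: input=2 -> V=0 FIRE
t=6: input=2 -> V=6
t=7: input=4 -> V=0 FIRE
t=8: input=3 -> V=9
t=9: input=2 -> V=0 FIRE

Answer: 0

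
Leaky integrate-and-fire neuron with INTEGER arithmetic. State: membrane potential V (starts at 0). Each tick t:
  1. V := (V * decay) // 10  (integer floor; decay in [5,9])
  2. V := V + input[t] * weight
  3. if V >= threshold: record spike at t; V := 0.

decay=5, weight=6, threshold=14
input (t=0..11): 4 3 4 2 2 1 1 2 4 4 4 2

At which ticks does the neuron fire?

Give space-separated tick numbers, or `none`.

t=0: input=4 -> V=0 FIRE
t=1: input=3 -> V=0 FIRE
t=2: input=4 -> V=0 FIRE
t=3: input=2 -> V=12
t=4: input=2 -> V=0 FIRE
t=5: input=1 -> V=6
t=6: input=1 -> V=9
t=7: input=2 -> V=0 FIRE
t=8: input=4 -> V=0 FIRE
t=9: input=4 -> V=0 FIRE
t=10: input=4 -> V=0 FIRE
t=11: input=2 -> V=12

Answer: 0 1 2 4 7 8 9 10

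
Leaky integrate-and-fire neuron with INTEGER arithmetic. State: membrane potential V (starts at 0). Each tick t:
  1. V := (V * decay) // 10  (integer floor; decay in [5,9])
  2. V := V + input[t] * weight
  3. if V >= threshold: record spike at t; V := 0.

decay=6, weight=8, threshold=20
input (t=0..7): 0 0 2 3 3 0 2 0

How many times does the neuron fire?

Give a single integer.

t=0: input=0 -> V=0
t=1: input=0 -> V=0
t=2: input=2 -> V=16
t=3: input=3 -> V=0 FIRE
t=4: input=3 -> V=0 FIRE
t=5: input=0 -> V=0
t=6: input=2 -> V=16
t=7: input=0 -> V=9

Answer: 2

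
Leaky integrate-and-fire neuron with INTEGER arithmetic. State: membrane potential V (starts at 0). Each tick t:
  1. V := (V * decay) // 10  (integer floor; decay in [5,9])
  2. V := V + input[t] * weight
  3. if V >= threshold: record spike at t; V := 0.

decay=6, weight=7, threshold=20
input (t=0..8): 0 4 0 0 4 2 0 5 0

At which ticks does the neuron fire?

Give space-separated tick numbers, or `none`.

t=0: input=0 -> V=0
t=1: input=4 -> V=0 FIRE
t=2: input=0 -> V=0
t=3: input=0 -> V=0
t=4: input=4 -> V=0 FIRE
t=5: input=2 -> V=14
t=6: input=0 -> V=8
t=7: input=5 -> V=0 FIRE
t=8: input=0 -> V=0

Answer: 1 4 7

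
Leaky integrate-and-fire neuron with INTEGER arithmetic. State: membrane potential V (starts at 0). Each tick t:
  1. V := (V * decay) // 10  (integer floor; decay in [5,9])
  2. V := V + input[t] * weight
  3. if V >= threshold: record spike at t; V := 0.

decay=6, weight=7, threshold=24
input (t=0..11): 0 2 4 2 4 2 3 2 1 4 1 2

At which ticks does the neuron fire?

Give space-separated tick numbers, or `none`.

Answer: 2 4 6 9

Derivation:
t=0: input=0 -> V=0
t=1: input=2 -> V=14
t=2: input=4 -> V=0 FIRE
t=3: input=2 -> V=14
t=4: input=4 -> V=0 FIRE
t=5: input=2 -> V=14
t=6: input=3 -> V=0 FIRE
t=7: input=2 -> V=14
t=8: input=1 -> V=15
t=9: input=4 -> V=0 FIRE
t=10: input=1 -> V=7
t=11: input=2 -> V=18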